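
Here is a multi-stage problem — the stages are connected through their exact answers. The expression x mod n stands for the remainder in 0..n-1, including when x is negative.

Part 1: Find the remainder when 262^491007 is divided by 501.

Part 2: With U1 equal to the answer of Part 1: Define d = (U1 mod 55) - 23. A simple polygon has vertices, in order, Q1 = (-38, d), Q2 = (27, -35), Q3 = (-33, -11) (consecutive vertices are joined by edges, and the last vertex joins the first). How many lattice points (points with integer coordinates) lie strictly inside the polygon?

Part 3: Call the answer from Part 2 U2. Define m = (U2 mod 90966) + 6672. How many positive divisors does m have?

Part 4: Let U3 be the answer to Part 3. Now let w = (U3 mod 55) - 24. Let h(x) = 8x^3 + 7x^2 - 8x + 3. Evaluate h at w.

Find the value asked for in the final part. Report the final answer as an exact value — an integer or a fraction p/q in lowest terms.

Part 1: squarings mod 501: 262^1=262, 262^2=7, 262^4=49, 262^8=397, 262^16=295, 262^32=352, 262^64=157, 262^128=100, 262^256=481, 262^512=400, 262^1024=181, 262^2048=196, 262^4096=340, 262^8192=370, 262^16384=127, 262^32768=97, 262^65536=391, 262^131072=76, 262^262144=265; 262^491007 = 262^1 * 262^2 * 262^4 * 262^8 * 262^16 * 262^32 * 262^64 * 262^128 * 262^256 * 262^1024 * 262^2048 * 262^4096 * 262^8192 * 262^16384 * 262^65536 * 262^131072 * 262^262144 = 73 (mod 501); answer 73
Part 2: U1 = 73; d = -5; cross terms: (-38*-35 - 27*-5)=1465, (27*-11 - -33*-35)=-1452, (-33*-5 - -38*-11)=-253; twice the area = |-240| = 240; area = 120; boundary points = 5 + 12 + 1 = 18; strictly interior points = area - boundary/2 + 1 = 112; answer 112
Part 3: U2 = 112; m = 6784; 6784 = 2^7 * 53; number of divisors = (7+1) * (1+1) = 16; answer 16
Part 4: U3 = 16; w = -8; 8*(-8)^3 + 7*(-8)^2 - 8*(-8)^1 + 3 = (-4096) + (448) + (64) + (3) = -3581; answer -3581

-3581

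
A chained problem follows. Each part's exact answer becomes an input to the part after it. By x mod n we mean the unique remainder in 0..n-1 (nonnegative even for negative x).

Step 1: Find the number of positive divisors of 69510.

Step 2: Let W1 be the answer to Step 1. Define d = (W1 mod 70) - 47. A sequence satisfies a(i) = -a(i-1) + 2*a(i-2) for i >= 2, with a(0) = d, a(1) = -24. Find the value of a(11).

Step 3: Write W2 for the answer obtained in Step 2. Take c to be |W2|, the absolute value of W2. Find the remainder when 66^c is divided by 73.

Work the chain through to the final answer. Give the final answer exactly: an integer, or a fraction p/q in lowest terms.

27

Step 1: 69510 = 2 * 3 * 5 * 7 * 331; number of divisors = (1+1) * (1+1) * (1+1) * (1+1) * (1+1) = 32; answer 32
Step 2: W1 = 32; d = -15; a(2) = -1*(-24) + 2*(-15) = -6; iterating: a(2)=-6, a(3)=-42, a(4)=30, a(5)=-114, a(6)=174, a(7)=-402, a(8)=750, a(9)=-1554, a(10)=3054, a(11)=-6162; answer -6162
Step 3: W2 = -6162; c = 6162; squarings mod 73: 66^1=66, 66^2=49, 66^4=65, 66^8=64, 66^16=8, 66^32=64, 66^64=8, 66^128=64, 66^256=8, 66^512=64, 66^1024=8, 66^2048=64, 66^4096=8; 66^6162 = 66^2 * 66^16 * 66^2048 * 66^4096 = 27 (mod 73); answer 27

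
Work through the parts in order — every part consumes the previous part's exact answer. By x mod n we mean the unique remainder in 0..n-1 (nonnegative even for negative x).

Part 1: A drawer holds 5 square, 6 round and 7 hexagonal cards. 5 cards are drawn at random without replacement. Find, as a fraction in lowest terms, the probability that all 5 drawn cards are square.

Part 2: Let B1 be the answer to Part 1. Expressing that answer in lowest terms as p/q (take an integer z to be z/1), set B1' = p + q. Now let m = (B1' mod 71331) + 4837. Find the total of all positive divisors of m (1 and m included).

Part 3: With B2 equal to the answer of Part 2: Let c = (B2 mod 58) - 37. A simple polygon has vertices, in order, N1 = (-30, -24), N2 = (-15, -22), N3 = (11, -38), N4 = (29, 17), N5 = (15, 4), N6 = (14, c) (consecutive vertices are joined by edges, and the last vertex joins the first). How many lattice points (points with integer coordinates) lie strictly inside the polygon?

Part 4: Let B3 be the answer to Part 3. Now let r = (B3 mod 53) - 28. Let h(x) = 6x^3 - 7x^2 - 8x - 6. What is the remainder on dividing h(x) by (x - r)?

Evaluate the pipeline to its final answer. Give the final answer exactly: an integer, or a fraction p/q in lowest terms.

-2

Part 1: total draws C(18,5) = 8568; favorable C(5,5) = 1; P = 1/8568; answer 1/8568
Part 2: B1 = 1/8568; threaded value p + q = 8569; m = 13406; 13406 = 2 * 6703; sigma = (1 + 2) * (1 + 6703) = 3 * 6704 = 20112; answer 20112
Part 3: B2 = 20112; c = 7; cross terms: (-30*-22 - -15*-24)=300, (-15*-38 - 11*-22)=812, (11*17 - 29*-38)=1289, (29*4 - 15*17)=-139, (15*7 - 14*4)=49, (14*-24 - -30*7)=-126; twice the area = |2185| = 2185; area = 2185/2; boundary points = 1 + 2 + 1 + 1 + 1 + 1 = 7; strictly interior points = area - boundary/2 + 1 = 1090; answer 1090
Part 4: B3 = 1090; r = 2; remainder = value at the root: 6*(2)^3 - 7*(2)^2 - 8*(2)^1 - 6 = (48) + (-28) + (-16) + (-6) = -2; answer -2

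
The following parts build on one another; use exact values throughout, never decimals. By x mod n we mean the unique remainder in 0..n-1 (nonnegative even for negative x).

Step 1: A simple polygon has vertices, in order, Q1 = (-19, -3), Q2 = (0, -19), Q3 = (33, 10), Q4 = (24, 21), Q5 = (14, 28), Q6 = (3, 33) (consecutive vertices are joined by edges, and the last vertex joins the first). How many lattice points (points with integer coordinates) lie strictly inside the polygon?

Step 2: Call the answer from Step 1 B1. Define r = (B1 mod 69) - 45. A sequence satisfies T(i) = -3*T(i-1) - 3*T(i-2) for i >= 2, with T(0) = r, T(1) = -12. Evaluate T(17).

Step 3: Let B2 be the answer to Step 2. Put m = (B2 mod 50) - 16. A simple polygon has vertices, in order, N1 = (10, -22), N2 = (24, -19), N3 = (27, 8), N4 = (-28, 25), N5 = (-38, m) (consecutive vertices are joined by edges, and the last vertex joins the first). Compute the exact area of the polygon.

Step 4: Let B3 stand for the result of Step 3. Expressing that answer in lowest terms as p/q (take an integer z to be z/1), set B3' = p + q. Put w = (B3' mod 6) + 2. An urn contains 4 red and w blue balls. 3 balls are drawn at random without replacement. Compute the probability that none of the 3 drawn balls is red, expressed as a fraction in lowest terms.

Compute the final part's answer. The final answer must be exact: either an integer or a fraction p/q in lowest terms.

1/35

Step 1: cross terms: (-19*-19 - 0*-3)=361, (0*10 - 33*-19)=627, (33*21 - 24*10)=453, (24*28 - 14*21)=378, (14*33 - 3*28)=378, (3*-3 - -19*33)=618; twice the area = |2815| = 2815; area = 2815/2; boundary points = 1 + 1 + 1 + 1 + 1 + 2 = 7; strictly interior points = area - boundary/2 + 1 = 1405; answer 1405
Step 2: B1 = 1405; r = -20; T(2) = -3*(-12) - 3*(-20) = 96; iterating: T(2)=96, T(3)=-252, T(4)=468, T(5)=-648, T(6)=540, T(7)=324, T(8)=-2592, T(9)=6804, T(10)=-12636, T(11)=17496, T(12)=-14580, T(13)=-8748, T(14)=69984, T(15)=-183708, T(16)=341172, T(17)=-472392; answer -472392
Step 3: B2 = -472392; m = -8; cross terms: (10*-19 - 24*-22)=338, (24*8 - 27*-19)=705, (27*25 - -28*8)=899, (-28*-8 - -38*25)=1174, (-38*-22 - 10*-8)=916; twice the area = |4032| = 4032; area = 2016; answer 2016
Step 4: B3 = 2016; threaded value p + q = 2017; w = 3; total draws C(7,3) = 35; favorable C(3,3) = 1; P = 1/35; answer 1/35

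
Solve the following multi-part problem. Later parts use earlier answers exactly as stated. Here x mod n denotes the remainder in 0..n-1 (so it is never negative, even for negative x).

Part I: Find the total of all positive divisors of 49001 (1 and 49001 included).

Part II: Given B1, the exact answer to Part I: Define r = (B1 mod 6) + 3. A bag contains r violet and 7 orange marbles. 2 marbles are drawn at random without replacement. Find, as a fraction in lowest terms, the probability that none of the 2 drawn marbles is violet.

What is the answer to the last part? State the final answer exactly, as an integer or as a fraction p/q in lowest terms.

Part I: 49001 = 19 * 2579; sigma = (1 + 19) * (1 + 2579) = 20 * 2580 = 51600; answer 51600
Part II: B1 = 51600; r = 3; total draws C(10,2) = 45; favorable C(7,2) = 21; P = 7/15; answer 7/15

7/15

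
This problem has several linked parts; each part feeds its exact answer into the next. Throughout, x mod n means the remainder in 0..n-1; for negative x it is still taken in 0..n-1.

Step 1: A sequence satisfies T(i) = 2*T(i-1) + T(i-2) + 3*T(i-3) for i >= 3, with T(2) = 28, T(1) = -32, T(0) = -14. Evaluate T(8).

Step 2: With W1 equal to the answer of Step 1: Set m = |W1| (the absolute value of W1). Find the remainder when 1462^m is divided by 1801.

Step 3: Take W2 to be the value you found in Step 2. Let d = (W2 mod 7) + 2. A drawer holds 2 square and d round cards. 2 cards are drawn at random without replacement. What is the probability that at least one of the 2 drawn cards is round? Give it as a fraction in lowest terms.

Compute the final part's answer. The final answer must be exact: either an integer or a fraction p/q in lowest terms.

Step 1: T(3) = 2*(28) + 1*(-32) + 3*(-14) = -18; iterating: T(3)=-18, T(4)=-104, T(5)=-142, T(6)=-442, T(7)=-1338, T(8)=-3544; answer -3544
Step 2: W1 = -3544; m = 3544; squarings mod 1801: 1462^1=1462, 1462^2=1458, 1462^4=584, 1462^8=667, 1462^16=42, 1462^32=1764, 1462^64=1369, 1462^128=1121, 1462^256=1344, 1462^512=1734, 1462^1024=887, 1462^2048=1533; 1462^3544 = 1462^8 * 1462^16 * 1462^64 * 1462^128 * 1462^256 * 1462^1024 * 1462^2048 = 678 (mod 1801); answer 678
Step 3: W2 = 678; d = 8; total draws C(10,2) = 45; complement C(2,2) = 1; favorable 45 - 1 = 44; P = 44/45; answer 44/45

44/45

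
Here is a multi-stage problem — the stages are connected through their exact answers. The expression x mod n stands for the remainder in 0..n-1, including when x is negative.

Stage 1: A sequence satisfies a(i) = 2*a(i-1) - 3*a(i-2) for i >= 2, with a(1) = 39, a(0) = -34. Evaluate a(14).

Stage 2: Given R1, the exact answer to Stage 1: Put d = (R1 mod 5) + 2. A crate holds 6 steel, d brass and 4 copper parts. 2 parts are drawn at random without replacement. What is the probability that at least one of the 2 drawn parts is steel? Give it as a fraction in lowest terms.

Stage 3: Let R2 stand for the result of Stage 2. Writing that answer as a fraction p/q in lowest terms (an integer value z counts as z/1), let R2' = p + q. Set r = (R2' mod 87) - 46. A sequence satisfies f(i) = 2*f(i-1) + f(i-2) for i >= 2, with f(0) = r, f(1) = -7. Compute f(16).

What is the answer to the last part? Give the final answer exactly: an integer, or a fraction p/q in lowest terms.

-4660999

Stage 1: a(2) = 2*(39) - 3*(-34) = 180; iterating: a(2)=180, a(3)=243, a(4)=-54, a(5)=-837, a(6)=-1512, a(7)=-513, a(8)=3510, a(9)=8559, a(10)=6588, a(11)=-12501, a(12)=-44766, a(13)=-52029, a(14)=30240; answer 30240
Stage 2: R1 = 30240; d = 2; total draws C(12,2) = 66; complement C(6,2) = 15; favorable 66 - 15 = 51; P = 17/22; answer 17/22
Stage 3: R2 = 17/22; threaded value p + q = 39; r = -7; f(2) = 2*(-7) + 1*(-7) = -21; iterating: f(2)=-21, f(3)=-49, f(4)=-119, f(5)=-287, f(6)=-693, f(7)=-1673, f(8)=-4039, f(9)=-9751, f(10)=-23541, f(11)=-56833, f(12)=-137207, f(13)=-331247, f(14)=-799701, f(15)=-1930649, f(16)=-4660999; answer -4660999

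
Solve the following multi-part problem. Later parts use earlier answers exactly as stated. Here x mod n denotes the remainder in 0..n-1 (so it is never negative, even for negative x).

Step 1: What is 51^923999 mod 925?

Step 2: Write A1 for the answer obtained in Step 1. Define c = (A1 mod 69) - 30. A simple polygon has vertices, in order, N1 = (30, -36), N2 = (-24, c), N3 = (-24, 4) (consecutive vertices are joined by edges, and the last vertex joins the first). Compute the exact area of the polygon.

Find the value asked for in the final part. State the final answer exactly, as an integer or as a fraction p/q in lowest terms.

Step 1: squarings mod 925: 51^1=51, 51^2=751, 51^4=676, 51^8=26, 51^16=676, 51^32=26, 51^64=676, 51^128=26, 51^256=676, 51^512=26, 51^1024=676, 51^2048=26, 51^4096=676, 51^8192=26, 51^16384=676, 51^32768=26, 51^65536=676, 51^131072=26, 51^262144=676, 51^524288=26; 51^923999 = 51^1 * 51^2 * 51^4 * 51^8 * 51^16 * 51^64 * 51^256 * 51^2048 * 51^4096 * 51^131072 * 51^262144 * 51^524288 = 526 (mod 925); answer 526
Step 2: A1 = 526; c = 13; cross terms: (30*13 - -24*-36)=-474, (-24*4 - -24*13)=216, (-24*-36 - 30*4)=744; twice the area = |486| = 486; area = 243; answer 243

243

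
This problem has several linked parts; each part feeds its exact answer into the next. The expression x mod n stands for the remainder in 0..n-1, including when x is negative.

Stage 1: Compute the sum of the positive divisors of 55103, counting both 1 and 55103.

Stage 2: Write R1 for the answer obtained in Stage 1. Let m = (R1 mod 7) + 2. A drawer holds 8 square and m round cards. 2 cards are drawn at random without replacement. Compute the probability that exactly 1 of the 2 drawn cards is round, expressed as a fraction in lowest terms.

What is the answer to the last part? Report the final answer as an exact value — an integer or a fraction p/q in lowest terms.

Stage 1: 55103 is prime, so its only divisors are 1 and 55103; sigma = 1 + 55103 = 55104; answer 55104
Stage 2: R1 = 55104; m = 2; total draws C(10,2) = 45; favorable C(2,1)*C(8,1) = 16; P = 16/45; answer 16/45

16/45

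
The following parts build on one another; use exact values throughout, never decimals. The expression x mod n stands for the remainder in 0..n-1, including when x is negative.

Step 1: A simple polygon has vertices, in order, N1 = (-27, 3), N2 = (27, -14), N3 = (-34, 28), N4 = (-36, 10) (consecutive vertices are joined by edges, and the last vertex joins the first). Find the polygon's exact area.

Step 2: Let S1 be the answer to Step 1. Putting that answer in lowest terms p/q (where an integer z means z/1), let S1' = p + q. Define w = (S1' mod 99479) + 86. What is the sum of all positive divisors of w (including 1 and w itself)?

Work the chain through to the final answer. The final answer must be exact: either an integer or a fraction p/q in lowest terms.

2016

Step 1: cross terms: (-27*-14 - 27*3)=297, (27*28 - -34*-14)=280, (-34*10 - -36*28)=668, (-36*3 - -27*10)=162; twice the area = |1407| = 1407; area = 1407/2; answer 1407/2
Step 2: S1 = 1407/2; threaded value p + q = 1409; w = 1495; 1495 = 5 * 13 * 23; sigma = (1 + 5) * (1 + 13) * (1 + 23) = 6 * 14 * 24 = 2016; answer 2016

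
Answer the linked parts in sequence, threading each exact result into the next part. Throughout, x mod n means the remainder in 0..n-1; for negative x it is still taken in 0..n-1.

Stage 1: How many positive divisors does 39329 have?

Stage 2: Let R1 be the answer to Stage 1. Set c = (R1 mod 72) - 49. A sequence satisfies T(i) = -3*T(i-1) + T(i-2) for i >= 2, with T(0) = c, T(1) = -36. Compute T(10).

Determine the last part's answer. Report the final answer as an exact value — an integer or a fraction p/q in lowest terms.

Stage 1: 39329 = 67 * 587; number of divisors = (1+1) * (1+1) = 4; answer 4
Stage 2: R1 = 4; c = -45; T(2) = -3*(-36) + 1*(-45) = 63; iterating: T(2)=63, T(3)=-225, T(4)=738, T(5)=-2439, T(6)=8055, T(7)=-26604, T(8)=87867, T(9)=-290205, T(10)=958482; answer 958482

958482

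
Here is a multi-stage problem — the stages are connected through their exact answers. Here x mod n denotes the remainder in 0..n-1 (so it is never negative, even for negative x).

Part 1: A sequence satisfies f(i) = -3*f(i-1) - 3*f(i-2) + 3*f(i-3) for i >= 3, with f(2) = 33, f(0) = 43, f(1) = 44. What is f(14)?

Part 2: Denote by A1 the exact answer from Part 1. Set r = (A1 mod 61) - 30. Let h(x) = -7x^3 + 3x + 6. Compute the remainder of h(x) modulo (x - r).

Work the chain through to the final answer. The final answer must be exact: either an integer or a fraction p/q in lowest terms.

-28618

Part 1: f(3) = -3*(33) - 3*(44) + 3*(43) = -102; iterating: f(3)=-102, f(4)=339, f(5)=-612, f(6)=513, f(7)=1314, f(8)=-7317, f(9)=19548, f(10)=-32751, f(11)=17658, f(12)=103923, f(13)=-462996, f(14)=1130193; answer 1130193
Part 2: A1 = 1130193; r = 16; remainder = value at the root: -7*(16)^3 + 3*(16)^1 + 6 = (-28672) + (48) + (6) = -28618; answer -28618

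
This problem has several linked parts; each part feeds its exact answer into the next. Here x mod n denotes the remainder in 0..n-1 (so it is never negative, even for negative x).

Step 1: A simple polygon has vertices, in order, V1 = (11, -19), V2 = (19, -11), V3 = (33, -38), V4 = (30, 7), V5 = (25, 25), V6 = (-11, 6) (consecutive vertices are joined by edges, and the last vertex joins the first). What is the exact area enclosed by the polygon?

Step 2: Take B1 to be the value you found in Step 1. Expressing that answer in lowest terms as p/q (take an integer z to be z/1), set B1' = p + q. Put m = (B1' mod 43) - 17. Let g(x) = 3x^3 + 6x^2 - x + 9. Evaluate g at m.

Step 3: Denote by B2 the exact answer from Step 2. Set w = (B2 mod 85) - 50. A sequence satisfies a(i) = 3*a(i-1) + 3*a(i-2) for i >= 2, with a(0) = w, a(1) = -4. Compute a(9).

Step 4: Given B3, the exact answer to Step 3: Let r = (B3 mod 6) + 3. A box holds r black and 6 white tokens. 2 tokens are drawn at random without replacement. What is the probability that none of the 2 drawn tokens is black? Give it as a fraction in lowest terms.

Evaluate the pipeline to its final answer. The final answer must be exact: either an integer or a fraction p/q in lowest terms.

5/22

Step 1: cross terms: (11*-11 - 19*-19)=240, (19*-38 - 33*-11)=-359, (33*7 - 30*-38)=1371, (30*25 - 25*7)=575, (25*6 - -11*25)=425, (-11*-19 - 11*6)=143; twice the area = |2395| = 2395; area = 2395/2; answer 2395/2
Step 2: B1 = 2395/2; threaded value p + q = 2397; m = 15; 3*(15)^3 + 6*(15)^2 - 1*(15)^1 + 9 = (10125) + (1350) + (-15) + (9) = 11469; answer 11469
Step 3: B2 = 11469; w = 29; a(2) = 3*(-4) + 3*(29) = 75; iterating: a(2)=75, a(3)=213, a(4)=864, a(5)=3231, a(6)=12285, a(7)=46548, a(8)=176499, a(9)=669141; answer 669141
Step 4: B3 = 669141; r = 6; total draws C(12,2) = 66; favorable C(6,2) = 15; P = 5/22; answer 5/22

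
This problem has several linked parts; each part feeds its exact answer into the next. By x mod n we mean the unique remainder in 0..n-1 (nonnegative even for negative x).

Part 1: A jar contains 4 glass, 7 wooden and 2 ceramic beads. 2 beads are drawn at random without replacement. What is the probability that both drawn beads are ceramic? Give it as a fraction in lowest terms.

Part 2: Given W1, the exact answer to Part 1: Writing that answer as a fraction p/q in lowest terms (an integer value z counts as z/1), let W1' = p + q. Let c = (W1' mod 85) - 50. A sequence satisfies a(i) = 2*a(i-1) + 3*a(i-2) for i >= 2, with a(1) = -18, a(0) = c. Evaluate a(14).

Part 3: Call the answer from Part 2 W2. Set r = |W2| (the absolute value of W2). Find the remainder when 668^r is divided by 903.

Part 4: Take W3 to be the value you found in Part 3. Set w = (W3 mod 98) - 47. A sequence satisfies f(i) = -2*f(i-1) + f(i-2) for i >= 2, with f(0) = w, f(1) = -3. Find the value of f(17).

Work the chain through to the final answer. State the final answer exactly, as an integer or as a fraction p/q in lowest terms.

-26951667

Part 1: total draws C(13,2) = 78; favorable C(2,2) = 1; P = 1/78; answer 1/78
Part 2: W1 = 1/78; threaded value p + q = 79; c = 29; a(2) = 2*(-18) + 3*(29) = 51; iterating: a(2)=51, a(3)=48, a(4)=249, a(5)=642, a(6)=2031, a(7)=5988, a(8)=18069, a(9)=54102, a(10)=162411, a(11)=487128, a(12)=1461489, a(13)=4384362, a(14)=13153191; answer 13153191
Part 3: W2 = 13153191; r = 13153191; squarings mod 903: 668^1=668, 668^2=142, 668^4=298, 668^8=310, 668^16=382, 668^32=541, 668^64=109, 668^128=142, 668^256=298, 668^512=310, 668^1024=382, 668^2048=541, 668^4096=109, 668^8192=142, 668^16384=298, 668^32768=310, 668^65536=382, 668^131072=541, 668^262144=109, 668^524288=142, 668^1048576=298, 668^2097152=310, 668^4194304=382, 668^8388608=541; 668^13153191 = 668^1 * 668^2 * 668^4 * 668^32 * 668^128 * 668^256 * 668^512 * 668^4096 * 668^8192 * 668^32768 * 668^524288 * 668^4194304 * 668^8388608 = 293 (mod 903); answer 293
Part 4: W3 = 293; w = 50; f(2) = -2*(-3) + 1*(50) = 56; iterating: f(2)=56, f(3)=-115, f(4)=286, f(5)=-687, f(6)=1660, f(7)=-4007, f(8)=9674, f(9)=-23355, f(10)=56384, f(11)=-136123, f(12)=328630, f(13)=-793383, f(14)=1915396, f(15)=-4624175, f(16)=11163746, f(17)=-26951667; answer -26951667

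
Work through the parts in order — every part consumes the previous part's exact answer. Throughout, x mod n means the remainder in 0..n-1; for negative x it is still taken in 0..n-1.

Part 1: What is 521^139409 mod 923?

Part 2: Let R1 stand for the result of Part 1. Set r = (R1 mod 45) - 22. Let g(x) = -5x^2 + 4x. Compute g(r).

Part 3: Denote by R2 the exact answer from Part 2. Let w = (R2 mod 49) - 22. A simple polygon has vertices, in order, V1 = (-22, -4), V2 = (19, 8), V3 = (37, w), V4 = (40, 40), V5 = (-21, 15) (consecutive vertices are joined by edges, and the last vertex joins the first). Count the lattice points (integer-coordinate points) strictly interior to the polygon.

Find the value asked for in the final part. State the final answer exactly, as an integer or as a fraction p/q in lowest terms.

Part 1: squarings mod 923: 521^1=521, 521^2=79, 521^4=703, 521^8=404, 521^16=768, 521^32=27, 521^64=729, 521^128=716, 521^256=391, 521^512=586, 521^1024=40, 521^2048=677, 521^4096=521, 521^8192=79, 521^16384=703, 521^32768=404, 521^65536=768, 521^131072=27; 521^139409 = 521^1 * 521^16 * 521^128 * 521^8192 * 521^131072 = 703 (mod 923); answer 703
Part 2: R1 = 703; r = 6; -5*(6)^2 + 4*(6)^1 = (-180) + (24) = -156; answer -156
Part 3: R2 = -156; w = 18; cross terms: (-22*8 - 19*-4)=-100, (19*18 - 37*8)=46, (37*40 - 40*18)=760, (40*15 - -21*40)=1440, (-21*-4 - -22*15)=414; twice the area = |2560| = 2560; area = 1280; boundary points = 1 + 2 + 1 + 1 + 1 = 6; strictly interior points = area - boundary/2 + 1 = 1278; answer 1278

1278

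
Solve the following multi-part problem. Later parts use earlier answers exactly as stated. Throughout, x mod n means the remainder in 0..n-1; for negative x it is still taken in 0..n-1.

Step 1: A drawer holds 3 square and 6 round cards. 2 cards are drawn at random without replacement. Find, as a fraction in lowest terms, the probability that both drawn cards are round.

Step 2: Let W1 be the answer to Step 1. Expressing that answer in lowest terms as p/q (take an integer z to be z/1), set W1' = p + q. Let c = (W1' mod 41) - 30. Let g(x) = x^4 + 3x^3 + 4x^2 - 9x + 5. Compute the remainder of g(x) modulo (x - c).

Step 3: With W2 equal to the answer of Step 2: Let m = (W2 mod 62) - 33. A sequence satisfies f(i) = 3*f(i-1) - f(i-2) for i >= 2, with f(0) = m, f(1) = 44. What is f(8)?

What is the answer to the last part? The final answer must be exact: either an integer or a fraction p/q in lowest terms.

50591

Step 1: total draws C(9,2) = 36; favorable C(6,2) = 15; P = 5/12; answer 5/12
Step 2: W1 = 5/12; threaded value p + q = 17; c = -13; remainder = value at the root: 1*(-13)^4 + 3*(-13)^3 + 4*(-13)^2 - 9*(-13)^1 + 5 = (28561) + (-6591) + (676) + (117) + (5) = 22768; answer 22768
Step 3: W2 = 22768; m = -19; f(2) = 3*(44) - 1*(-19) = 151; iterating: f(2)=151, f(3)=409, f(4)=1076, f(5)=2819, f(6)=7381, f(7)=19324, f(8)=50591; answer 50591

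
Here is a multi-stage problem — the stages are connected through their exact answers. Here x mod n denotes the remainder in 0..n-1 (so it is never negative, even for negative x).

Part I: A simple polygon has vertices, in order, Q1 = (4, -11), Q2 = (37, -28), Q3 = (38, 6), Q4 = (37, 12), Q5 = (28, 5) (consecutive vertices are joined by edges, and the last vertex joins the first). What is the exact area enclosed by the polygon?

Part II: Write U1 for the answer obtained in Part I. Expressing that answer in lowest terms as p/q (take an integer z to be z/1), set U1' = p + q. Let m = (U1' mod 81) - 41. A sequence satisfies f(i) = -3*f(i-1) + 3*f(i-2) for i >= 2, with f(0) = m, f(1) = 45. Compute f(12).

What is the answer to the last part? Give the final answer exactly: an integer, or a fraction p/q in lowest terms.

Part I: cross terms: (4*-28 - 37*-11)=295, (37*6 - 38*-28)=1286, (38*12 - 37*6)=234, (37*5 - 28*12)=-151, (28*-11 - 4*5)=-328; twice the area = |1336| = 1336; area = 668; answer 668
Part II: U1 = 668; threaded value p + q = 669; m = -20; f(2) = -3*(45) + 3*(-20) = -195; iterating: f(2)=-195, f(3)=720, f(4)=-2745, f(5)=10395, f(6)=-39420, f(7)=149445, f(8)=-566595, f(9)=2148120, f(10)=-8144145, f(11)=30876795, f(12)=-117062820; answer -117062820

-117062820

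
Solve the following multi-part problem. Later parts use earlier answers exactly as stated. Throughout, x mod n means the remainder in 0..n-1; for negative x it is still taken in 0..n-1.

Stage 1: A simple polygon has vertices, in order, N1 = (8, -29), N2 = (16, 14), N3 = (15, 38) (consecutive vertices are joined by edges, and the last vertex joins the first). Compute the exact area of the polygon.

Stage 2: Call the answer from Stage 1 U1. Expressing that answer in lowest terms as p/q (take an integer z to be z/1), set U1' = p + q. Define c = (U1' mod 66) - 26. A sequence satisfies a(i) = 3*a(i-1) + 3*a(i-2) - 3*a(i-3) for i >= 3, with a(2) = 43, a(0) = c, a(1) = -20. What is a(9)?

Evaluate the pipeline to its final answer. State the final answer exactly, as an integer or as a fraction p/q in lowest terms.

Stage 1: cross terms: (8*14 - 16*-29)=576, (16*38 - 15*14)=398, (15*-29 - 8*38)=-739; twice the area = |235| = 235; area = 235/2; answer 235/2
Stage 2: U1 = 235/2; threaded value p + q = 237; c = 13; a(3) = 3*(43) + 3*(-20) - 3*(13) = 30; iterating: a(3)=30, a(4)=279, a(5)=798, a(6)=3141, a(7)=10980, a(8)=39969, a(9)=143424; answer 143424

143424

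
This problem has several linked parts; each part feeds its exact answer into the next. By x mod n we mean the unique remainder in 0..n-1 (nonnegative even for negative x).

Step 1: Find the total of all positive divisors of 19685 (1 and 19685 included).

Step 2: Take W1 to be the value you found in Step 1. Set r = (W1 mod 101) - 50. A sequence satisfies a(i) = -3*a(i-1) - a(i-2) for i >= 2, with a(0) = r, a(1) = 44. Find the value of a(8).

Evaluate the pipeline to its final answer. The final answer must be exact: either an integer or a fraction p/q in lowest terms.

Step 1: 19685 = 5 * 31 * 127; sigma = (1 + 5) * (1 + 31) * (1 + 127) = 6 * 32 * 128 = 24576; answer 24576
Step 2: W1 = 24576; r = -17; a(2) = -3*(44) - 1*(-17) = -115; iterating: a(2)=-115, a(3)=301, a(4)=-788, a(5)=2063, a(6)=-5401, a(7)=14140, a(8)=-37019; answer -37019

-37019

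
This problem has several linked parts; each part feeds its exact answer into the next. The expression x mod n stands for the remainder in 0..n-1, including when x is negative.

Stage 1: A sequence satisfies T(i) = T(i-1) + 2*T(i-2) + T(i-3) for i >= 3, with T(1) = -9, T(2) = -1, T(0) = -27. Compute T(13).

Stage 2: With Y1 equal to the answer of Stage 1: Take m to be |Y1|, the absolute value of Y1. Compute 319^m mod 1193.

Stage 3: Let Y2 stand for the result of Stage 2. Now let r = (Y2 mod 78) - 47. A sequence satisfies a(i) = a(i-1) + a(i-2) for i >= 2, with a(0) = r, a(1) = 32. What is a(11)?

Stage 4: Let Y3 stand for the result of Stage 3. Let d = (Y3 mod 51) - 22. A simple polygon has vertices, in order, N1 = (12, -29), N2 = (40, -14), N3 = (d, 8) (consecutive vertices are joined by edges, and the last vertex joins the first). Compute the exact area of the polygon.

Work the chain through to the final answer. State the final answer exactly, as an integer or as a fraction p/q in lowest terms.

1501/2

Stage 1: T(3) = 1*(-1) + 2*(-9) + 1*(-27) = -46; iterating: T(3)=-46, T(4)=-57, T(5)=-150, T(6)=-310, T(7)=-667, T(8)=-1437, T(9)=-3081, T(10)=-6622, T(11)=-14221, T(12)=-30546, T(13)=-65610; answer -65610
Stage 2: Y1 = -65610; m = 65610; squarings mod 1193: 319^1=319, 319^2=356, 319^4=278, 319^8=932, 319^16=120, 319^32=84, 319^64=1091, 319^128=860, 319^256=1133, 319^512=21, 319^1024=441, 319^2048=22, 319^4096=484, 319^8192=428, 319^16384=655, 319^32768=738, 319^65536=636; 319^65610 = 319^2 * 319^8 * 319^64 * 319^65536 = 1129 (mod 1193); answer 1129
Stage 3: Y2 = 1129; r = -10; a(2) = 1*(32) + 1*(-10) = 22; iterating: a(2)=22, a(3)=54, a(4)=76, a(5)=130, a(6)=206, a(7)=336, a(8)=542, a(9)=878, a(10)=1420, a(11)=2298; answer 2298
Stage 4: Y3 = 2298; d = -19; cross terms: (12*-14 - 40*-29)=992, (40*8 - -19*-14)=54, (-19*-29 - 12*8)=455; twice the area = |1501| = 1501; area = 1501/2; answer 1501/2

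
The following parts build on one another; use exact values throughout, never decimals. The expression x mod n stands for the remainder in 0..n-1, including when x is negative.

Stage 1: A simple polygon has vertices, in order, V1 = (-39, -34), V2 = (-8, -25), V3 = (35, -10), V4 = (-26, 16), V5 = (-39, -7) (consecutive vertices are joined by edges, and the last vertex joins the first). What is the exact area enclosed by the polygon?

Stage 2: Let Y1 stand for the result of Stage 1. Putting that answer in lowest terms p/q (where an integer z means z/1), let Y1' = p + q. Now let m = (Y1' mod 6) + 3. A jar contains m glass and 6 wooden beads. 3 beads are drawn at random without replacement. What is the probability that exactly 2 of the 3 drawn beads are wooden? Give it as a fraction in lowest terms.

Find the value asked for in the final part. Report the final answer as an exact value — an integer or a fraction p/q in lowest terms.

Stage 1: cross terms: (-39*-25 - -8*-34)=703, (-8*-10 - 35*-25)=955, (35*16 - -26*-10)=300, (-26*-7 - -39*16)=806, (-39*-34 - -39*-7)=1053; twice the area = |3817| = 3817; area = 3817/2; answer 3817/2
Stage 2: Y1 = 3817/2; threaded value p + q = 3819; m = 6; total draws C(12,3) = 220; favorable C(6,2)*C(6,1) = 90; P = 9/22; answer 9/22

9/22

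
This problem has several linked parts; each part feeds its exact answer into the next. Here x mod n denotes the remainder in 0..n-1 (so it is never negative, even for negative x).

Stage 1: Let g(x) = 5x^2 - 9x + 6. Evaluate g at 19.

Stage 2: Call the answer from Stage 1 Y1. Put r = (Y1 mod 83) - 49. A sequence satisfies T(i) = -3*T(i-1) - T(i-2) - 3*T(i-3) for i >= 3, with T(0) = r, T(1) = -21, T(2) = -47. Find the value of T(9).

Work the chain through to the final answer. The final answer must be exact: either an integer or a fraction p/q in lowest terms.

64923

Stage 1: 5*(19)^2 - 9*(19)^1 + 6 = (1805) + (-171) + (6) = 1640; answer 1640
Stage 2: Y1 = 1640; r = 14; T(3) = -3*(-47) - 1*(-21) - 3*(14) = 120; iterating: T(3)=120, T(4)=-250, T(5)=771, T(6)=-2423, T(7)=7248, T(8)=-21634, T(9)=64923; answer 64923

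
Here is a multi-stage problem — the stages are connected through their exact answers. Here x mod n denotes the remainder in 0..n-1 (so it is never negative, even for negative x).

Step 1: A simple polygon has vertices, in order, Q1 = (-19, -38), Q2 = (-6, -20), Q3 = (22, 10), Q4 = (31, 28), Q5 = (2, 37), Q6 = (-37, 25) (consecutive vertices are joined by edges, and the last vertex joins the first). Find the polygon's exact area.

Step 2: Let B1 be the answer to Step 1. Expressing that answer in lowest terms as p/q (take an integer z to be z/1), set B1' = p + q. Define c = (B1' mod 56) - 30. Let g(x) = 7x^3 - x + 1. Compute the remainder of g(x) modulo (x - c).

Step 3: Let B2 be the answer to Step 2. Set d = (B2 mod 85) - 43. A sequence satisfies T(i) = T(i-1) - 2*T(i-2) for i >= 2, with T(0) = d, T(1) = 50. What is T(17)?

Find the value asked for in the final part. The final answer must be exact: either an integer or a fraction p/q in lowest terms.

Step 1: cross terms: (-19*-20 - -6*-38)=152, (-6*10 - 22*-20)=380, (22*28 - 31*10)=306, (31*37 - 2*28)=1091, (2*25 - -37*37)=1419, (-37*-38 - -19*25)=1881; twice the area = |5229| = 5229; area = 5229/2; answer 5229/2
Step 2: B1 = 5229/2; threaded value p + q = 5231; c = -7; remainder = value at the root: 7*(-7)^3 - 1*(-7)^1 + 1 = (-2401) + (7) + (1) = -2393; answer -2393
Step 3: B2 = -2393; d = 29; T(2) = 1*(50) - 2*(29) = -8; iterating: T(2)=-8, T(3)=-108, T(4)=-92, T(5)=124, T(6)=308, T(7)=60, T(8)=-556, T(9)=-676, T(10)=436, T(11)=1788, T(12)=916, T(13)=-2660, T(14)=-4492, T(15)=828, T(16)=9812, T(17)=8156; answer 8156

8156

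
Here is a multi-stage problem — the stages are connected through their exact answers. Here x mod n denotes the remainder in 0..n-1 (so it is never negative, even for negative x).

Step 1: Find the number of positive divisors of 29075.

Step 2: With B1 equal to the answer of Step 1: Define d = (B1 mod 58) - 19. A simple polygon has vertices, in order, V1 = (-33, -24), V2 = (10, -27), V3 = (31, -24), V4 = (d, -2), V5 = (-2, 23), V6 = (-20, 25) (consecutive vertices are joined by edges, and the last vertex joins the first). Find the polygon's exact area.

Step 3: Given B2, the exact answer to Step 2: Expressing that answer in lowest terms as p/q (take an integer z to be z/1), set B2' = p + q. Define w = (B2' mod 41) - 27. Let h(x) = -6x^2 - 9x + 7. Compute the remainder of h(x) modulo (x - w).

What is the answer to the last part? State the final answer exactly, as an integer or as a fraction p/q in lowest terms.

Step 1: 29075 = 5^2 * 1163; number of divisors = (2+1) * (1+1) = 6; answer 6
Step 2: B1 = 6; d = -13; cross terms: (-33*-27 - 10*-24)=1131, (10*-24 - 31*-27)=597, (31*-2 - -13*-24)=-374, (-13*23 - -2*-2)=-303, (-2*25 - -20*23)=410, (-20*-24 - -33*25)=1305; twice the area = |2766| = 2766; area = 1383; answer 1383
Step 3: B2 = 1383; threaded value p + q = 1384; w = 4; remainder = value at the root: -6*(4)^2 - 9*(4)^1 + 7 = (-96) + (-36) + (7) = -125; answer -125

-125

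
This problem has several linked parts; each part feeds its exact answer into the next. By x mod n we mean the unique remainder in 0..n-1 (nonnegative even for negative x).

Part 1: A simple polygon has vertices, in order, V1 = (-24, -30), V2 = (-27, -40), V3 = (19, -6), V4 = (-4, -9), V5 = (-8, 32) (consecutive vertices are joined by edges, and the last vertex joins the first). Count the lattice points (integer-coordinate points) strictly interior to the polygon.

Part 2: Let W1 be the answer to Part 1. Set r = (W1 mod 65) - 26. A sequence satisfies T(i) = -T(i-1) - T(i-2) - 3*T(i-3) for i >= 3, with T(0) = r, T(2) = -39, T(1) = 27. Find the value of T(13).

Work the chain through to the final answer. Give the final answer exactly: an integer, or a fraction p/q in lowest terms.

-789

Part 1: cross terms: (-24*-40 - -27*-30)=150, (-27*-6 - 19*-40)=922, (19*-9 - -4*-6)=-195, (-4*32 - -8*-9)=-200, (-8*-30 - -24*32)=1008; twice the area = |1685| = 1685; area = 1685/2; boundary points = 1 + 2 + 1 + 1 + 2 = 7; strictly interior points = area - boundary/2 + 1 = 840; answer 840
Part 2: W1 = 840; r = 34; T(3) = -1*(-39) - 1*(27) - 3*(34) = -90; iterating: T(3)=-90, T(4)=48, T(5)=159, T(6)=63, T(7)=-366, T(8)=-174, T(9)=351, T(10)=921, T(11)=-750, T(12)=-1224, T(13)=-789; answer -789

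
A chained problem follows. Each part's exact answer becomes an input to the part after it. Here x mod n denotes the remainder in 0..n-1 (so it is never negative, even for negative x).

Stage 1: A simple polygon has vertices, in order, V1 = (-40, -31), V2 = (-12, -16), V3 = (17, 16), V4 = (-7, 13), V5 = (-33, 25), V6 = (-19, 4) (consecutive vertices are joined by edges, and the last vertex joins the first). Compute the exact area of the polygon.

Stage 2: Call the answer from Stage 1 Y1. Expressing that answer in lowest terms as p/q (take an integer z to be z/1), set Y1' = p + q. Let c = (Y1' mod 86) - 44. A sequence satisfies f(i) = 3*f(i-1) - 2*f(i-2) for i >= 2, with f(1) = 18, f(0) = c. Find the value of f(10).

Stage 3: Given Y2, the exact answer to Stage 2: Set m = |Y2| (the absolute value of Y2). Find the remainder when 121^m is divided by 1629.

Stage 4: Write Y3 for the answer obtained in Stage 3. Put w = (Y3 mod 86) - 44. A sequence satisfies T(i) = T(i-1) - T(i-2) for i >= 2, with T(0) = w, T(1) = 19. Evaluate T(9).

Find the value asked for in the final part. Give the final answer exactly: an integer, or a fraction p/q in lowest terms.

5

Stage 1: cross terms: (-40*-16 - -12*-31)=268, (-12*16 - 17*-16)=80, (17*13 - -7*16)=333, (-7*25 - -33*13)=254, (-33*4 - -19*25)=343, (-19*-31 - -40*4)=749; twice the area = |2027| = 2027; area = 2027/2; answer 2027/2
Stage 2: Y1 = 2027/2; threaded value p + q = 2029; c = 7; f(2) = 3*(18) - 2*(7) = 40; iterating: f(2)=40, f(3)=84, f(4)=172, f(5)=348, f(6)=700, f(7)=1404, f(8)=2812, f(9)=5628, f(10)=11260; answer 11260
Stage 3: Y2 = 11260; m = 11260; squarings mod 1629: 121^1=121, 121^2=1609, 121^4=400, 121^8=358, 121^16=1102, 121^32=799, 121^64=1462, 121^128=196, 121^256=949, 121^512=1393, 121^1024=310, 121^2048=1618, 121^4096=121, 121^8192=1609; 121^11260 = 121^4 * 121^8 * 121^16 * 121^32 * 121^64 * 121^128 * 121^256 * 121^512 * 121^2048 * 121^8192 = 985 (mod 1629); answer 985
Stage 4: Y3 = 985; w = -5; T(2) = 1*(19) - 1*(-5) = 24; iterating: T(2)=24, T(3)=5, T(4)=-19, T(5)=-24, T(6)=-5, T(7)=19, T(8)=24, T(9)=5; answer 5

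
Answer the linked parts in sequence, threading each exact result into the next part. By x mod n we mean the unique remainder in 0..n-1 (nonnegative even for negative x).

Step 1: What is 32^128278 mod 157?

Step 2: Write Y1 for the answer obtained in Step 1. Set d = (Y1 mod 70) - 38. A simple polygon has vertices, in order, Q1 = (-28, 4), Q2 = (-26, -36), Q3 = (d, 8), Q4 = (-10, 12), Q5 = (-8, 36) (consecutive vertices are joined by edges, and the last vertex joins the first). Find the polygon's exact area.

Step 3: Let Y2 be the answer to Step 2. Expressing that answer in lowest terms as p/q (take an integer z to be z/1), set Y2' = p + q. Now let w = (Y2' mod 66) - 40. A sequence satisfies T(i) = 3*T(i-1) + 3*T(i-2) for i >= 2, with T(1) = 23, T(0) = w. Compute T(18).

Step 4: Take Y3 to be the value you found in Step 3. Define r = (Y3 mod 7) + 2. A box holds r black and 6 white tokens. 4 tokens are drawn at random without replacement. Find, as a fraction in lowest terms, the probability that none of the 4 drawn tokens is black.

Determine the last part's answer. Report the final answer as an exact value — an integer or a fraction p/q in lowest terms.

Step 1: squarings mod 157: 32^1=32, 32^2=82, 32^4=130, 32^8=101, 32^16=153, 32^32=16, 32^64=99, 32^128=67, 32^256=93, 32^512=14, 32^1024=39, 32^2048=108, 32^4096=46, 32^8192=75, 32^16384=130, 32^32768=101, 32^65536=153; 32^128278 = 32^2 * 32^4 * 32^16 * 32^256 * 32^1024 * 32^4096 * 32^8192 * 32^16384 * 32^32768 * 32^65536 = 49 (mod 157); answer 49
Step 2: Y1 = 49; d = 11; cross terms: (-28*-36 - -26*4)=1112, (-26*8 - 11*-36)=188, (11*12 - -10*8)=212, (-10*36 - -8*12)=-264, (-8*4 - -28*36)=976; twice the area = |2224| = 2224; area = 1112; answer 1112
Step 3: Y2 = 1112; threaded value p + q = 1113; w = 17; T(2) = 3*(23) + 3*(17) = 120; iterating: T(2)=120, T(3)=429, T(4)=1647, T(5)=6228, T(6)=23625, T(7)=89559, T(8)=339552, T(9)=1287333, T(10)=4880655, T(11)=18503964, T(12)=70153857, T(13)=265973463, T(14)=1008381960, T(15)=3823066269, T(16)=14494344687, T(17)=54952232868, T(18)=208339732665; answer 208339732665
Step 4: Y3 = 208339732665; r = 3; total draws C(9,4) = 126; favorable C(6,4) = 15; P = 5/42; answer 5/42

5/42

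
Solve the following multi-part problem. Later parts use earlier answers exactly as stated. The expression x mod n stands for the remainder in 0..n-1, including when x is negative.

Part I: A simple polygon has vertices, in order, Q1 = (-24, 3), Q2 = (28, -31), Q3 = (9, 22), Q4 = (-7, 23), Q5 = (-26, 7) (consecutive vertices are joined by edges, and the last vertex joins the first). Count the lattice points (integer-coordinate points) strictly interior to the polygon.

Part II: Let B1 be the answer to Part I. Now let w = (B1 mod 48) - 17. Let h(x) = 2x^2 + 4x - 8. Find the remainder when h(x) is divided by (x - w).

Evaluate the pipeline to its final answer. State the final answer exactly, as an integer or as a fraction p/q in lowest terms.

232

Part I: cross terms: (-24*-31 - 28*3)=660, (28*22 - 9*-31)=895, (9*23 - -7*22)=361, (-7*7 - -26*23)=549, (-26*3 - -24*7)=90; twice the area = |2555| = 2555; area = 2555/2; boundary points = 2 + 1 + 1 + 1 + 2 = 7; strictly interior points = area - boundary/2 + 1 = 1275; answer 1275
Part II: B1 = 1275; w = 10; remainder = value at the root: 2*(10)^2 + 4*(10)^1 - 8 = (200) + (40) + (-8) = 232; answer 232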